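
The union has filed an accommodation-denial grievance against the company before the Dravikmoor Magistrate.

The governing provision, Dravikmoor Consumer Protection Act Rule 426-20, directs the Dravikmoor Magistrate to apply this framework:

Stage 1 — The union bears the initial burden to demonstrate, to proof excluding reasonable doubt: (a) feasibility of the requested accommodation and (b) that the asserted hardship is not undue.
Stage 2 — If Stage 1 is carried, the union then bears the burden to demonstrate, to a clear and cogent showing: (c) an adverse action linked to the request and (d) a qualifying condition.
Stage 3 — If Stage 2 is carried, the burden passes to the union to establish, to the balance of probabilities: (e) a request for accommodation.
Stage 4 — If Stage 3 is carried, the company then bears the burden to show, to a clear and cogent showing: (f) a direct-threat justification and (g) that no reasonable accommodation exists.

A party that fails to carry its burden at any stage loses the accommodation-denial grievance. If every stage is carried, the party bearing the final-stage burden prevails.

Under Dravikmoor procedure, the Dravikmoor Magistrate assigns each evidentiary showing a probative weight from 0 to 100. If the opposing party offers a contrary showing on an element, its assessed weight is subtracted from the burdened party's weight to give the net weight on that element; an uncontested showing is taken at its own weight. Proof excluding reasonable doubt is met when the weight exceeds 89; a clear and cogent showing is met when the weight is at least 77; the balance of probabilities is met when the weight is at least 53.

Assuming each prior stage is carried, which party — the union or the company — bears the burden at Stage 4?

Stage 4's rule assigns the burden to the company (to a clear and cogent showing).

company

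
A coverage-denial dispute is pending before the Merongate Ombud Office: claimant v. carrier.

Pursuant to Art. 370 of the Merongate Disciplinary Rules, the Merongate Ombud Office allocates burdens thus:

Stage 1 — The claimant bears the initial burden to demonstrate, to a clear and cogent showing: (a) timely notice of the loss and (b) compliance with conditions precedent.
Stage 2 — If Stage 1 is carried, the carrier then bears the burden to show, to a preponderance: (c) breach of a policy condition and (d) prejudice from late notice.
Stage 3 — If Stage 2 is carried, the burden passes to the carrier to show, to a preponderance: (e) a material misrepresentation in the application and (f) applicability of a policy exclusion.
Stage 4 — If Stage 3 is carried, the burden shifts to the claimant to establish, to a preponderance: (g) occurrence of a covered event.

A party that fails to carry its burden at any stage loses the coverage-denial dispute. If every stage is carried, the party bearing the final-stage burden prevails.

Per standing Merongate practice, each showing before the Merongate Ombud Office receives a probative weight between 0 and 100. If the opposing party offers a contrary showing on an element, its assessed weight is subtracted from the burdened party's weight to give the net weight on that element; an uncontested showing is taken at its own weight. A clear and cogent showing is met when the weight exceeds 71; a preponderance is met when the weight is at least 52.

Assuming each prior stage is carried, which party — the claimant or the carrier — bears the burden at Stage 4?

Stage 4's rule assigns the burden to the claimant (to a preponderance).

claimant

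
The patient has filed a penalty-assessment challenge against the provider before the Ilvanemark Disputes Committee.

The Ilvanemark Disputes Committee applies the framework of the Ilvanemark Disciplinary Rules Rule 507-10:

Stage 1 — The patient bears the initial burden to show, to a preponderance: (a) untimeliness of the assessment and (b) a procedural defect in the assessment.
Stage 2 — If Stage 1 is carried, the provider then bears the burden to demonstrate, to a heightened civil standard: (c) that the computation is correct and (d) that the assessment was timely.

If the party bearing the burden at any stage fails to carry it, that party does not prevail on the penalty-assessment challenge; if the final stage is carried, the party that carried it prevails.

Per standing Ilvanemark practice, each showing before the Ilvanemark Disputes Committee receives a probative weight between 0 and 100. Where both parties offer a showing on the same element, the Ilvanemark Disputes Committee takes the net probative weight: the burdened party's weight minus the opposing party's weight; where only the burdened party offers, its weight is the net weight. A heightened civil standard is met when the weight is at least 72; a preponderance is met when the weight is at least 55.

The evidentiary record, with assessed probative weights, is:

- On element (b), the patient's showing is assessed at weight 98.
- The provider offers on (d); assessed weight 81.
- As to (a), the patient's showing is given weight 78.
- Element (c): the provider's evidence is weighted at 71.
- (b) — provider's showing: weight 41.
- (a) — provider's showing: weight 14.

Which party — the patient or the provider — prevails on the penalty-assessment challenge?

Stage 1 (patient, a preponderance, weight is at least 55): (a) net 78−14=64 ≥ 55 — meets; (b) net 98−41=57 ≥ 55 — meets.
  Stage 1 carried; the burden shifts to the provider.
Stage 2 (provider, a heightened civil standard, weight is at least 72): (c) 71 < 72 — fails; (d) 81 ≥ 72 — meets.
  The provider does not carry Stage 2.
The analysis ends at Stage 2; the patient prevails.

patient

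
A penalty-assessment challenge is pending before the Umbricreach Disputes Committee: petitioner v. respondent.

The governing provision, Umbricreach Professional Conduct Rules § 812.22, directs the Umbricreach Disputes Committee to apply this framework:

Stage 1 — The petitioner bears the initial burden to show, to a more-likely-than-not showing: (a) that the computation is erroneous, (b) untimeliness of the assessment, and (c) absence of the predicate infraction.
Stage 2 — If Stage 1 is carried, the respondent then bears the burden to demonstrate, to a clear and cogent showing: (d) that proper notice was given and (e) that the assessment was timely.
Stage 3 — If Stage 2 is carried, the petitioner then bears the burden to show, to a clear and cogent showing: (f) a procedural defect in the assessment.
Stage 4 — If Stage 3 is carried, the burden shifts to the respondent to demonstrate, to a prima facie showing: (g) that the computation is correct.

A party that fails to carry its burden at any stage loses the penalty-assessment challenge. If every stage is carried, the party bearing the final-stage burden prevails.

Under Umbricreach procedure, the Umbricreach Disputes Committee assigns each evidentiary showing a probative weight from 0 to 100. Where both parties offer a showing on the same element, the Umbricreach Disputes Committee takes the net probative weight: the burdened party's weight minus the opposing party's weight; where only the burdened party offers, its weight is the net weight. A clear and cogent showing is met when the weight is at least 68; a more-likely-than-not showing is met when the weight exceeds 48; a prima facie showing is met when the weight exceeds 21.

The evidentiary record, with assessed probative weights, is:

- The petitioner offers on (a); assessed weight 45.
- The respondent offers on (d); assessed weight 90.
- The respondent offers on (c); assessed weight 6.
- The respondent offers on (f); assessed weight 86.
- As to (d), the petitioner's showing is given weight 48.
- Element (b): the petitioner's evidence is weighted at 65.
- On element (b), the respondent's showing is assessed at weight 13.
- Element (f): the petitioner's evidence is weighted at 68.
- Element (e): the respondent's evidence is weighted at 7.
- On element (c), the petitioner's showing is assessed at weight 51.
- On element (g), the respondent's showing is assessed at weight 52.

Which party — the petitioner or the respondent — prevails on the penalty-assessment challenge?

respondent

Stage 1 — burden on petitioner; standard: a more-likely-than-not showing (weight exceeds 48).
    (a): 45 ≤ 48 [not met]
    (b): 65 − 13 = 52 > 48 [met]
    (c): 51 − 6 = 45 ≤ 48 [not met]
  Not every element is met, so the petitioner fails to carry Stage 1.
The respondent prevails.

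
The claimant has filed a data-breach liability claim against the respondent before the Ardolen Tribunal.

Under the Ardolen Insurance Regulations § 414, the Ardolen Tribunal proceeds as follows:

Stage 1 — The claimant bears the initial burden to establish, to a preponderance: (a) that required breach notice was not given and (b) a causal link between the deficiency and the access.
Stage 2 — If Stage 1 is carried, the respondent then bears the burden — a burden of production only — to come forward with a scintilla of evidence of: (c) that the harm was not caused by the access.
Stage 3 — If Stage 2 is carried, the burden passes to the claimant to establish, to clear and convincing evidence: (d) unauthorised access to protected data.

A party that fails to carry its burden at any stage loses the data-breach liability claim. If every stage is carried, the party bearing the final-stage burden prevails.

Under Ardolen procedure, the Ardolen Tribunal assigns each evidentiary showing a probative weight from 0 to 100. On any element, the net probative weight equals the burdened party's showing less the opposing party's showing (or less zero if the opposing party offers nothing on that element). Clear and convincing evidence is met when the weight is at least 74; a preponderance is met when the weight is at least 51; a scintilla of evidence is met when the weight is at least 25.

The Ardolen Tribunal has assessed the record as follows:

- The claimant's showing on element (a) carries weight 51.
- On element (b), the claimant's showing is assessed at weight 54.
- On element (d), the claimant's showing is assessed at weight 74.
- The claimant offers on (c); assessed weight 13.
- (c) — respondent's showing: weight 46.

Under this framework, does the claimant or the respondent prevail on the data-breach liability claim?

Stage 1 — burden on claimant; standard: a preponderance (weight is at least 51).
    (a): 51 ≥ 51 [met]
    (b): 54 ≥ 51 [met]
  The claimant carries Stage 1; the respondent now bears the burden.
Stage 2 — burden on respondent; standard: a scintilla of evidence (weight is at least 25).
    (c): 46 − 13 = 33 ≥ 25 [met]
  All elements met. The burden passes to the claimant.
Stage 3 — burden on claimant; standard: clear and convincing evidence (weight is at least 74).
    (d): 74 ≥ 74 [met]
  Stage 3 carried; the final stage is satisfied.
Every stage carried; the claimant prevails.

claimant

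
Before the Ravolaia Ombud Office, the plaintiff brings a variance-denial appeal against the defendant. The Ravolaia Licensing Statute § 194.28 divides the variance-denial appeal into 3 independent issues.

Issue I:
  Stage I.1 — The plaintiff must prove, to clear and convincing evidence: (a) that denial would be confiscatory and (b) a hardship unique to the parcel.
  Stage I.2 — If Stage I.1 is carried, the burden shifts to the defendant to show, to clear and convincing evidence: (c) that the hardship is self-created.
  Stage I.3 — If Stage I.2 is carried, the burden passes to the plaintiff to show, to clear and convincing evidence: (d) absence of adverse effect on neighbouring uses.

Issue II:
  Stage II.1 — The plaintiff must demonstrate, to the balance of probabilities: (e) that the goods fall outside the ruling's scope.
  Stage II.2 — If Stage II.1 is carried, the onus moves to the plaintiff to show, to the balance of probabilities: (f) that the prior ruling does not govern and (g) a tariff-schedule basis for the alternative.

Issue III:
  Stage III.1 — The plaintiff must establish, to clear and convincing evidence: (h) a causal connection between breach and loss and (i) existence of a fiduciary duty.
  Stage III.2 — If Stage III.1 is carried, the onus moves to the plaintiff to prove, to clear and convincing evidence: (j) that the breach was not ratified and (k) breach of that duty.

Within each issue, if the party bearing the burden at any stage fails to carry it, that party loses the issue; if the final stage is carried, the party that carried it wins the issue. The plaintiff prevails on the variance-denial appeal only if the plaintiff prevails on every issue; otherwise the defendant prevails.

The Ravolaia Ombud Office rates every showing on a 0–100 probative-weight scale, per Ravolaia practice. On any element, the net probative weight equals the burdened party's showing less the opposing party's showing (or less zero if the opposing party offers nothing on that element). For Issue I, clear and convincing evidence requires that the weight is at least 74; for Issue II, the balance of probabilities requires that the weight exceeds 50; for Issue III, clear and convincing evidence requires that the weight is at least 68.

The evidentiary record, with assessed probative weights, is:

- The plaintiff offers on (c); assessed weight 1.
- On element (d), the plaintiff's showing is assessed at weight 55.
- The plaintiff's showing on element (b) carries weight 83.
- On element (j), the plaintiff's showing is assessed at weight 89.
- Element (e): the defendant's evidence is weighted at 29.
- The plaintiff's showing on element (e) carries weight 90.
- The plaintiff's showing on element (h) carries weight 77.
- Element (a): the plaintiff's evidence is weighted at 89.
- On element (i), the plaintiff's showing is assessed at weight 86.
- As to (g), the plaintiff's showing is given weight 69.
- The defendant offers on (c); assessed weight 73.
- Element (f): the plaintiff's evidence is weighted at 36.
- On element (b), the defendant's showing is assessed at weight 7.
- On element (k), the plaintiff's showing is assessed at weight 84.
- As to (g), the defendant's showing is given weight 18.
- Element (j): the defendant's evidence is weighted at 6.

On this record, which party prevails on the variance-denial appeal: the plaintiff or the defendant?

— Issue I —
Stage I.1 (plaintiff, clear and convincing evidence, weight is at least 74): (a) 89 ≥ 74 — meets; (b) net 83−7=76 ≥ 74 — meets.
  All elements met. The burden passes to the defendant.
Stage I.2 (defendant, clear and convincing evidence, weight is at least 74): (c) net 73−1=72 < 74 — fails.
  Stage I.2 not carried; the defendant fails its burden.
The plaintiff prevails on this issue.
— Issue II —
At Stage II.1 the plaintiff must meet the balance of probabilities (weight exceeds 50): on (e) the weight is 90 less the opposing 29 gives net 61, which does exceed 50, so (e) meets the standard.
  Stage II.1 carried; the burden remains with the plaintiff.
At Stage II.2 the plaintiff must meet the balance of probabilities (weight exceeds 50): on (f) the weight is 36, which does not exceed 50, so (f) does not meet the standard; on (g) the weight is 69 less the opposing 18 gives net 51, > 50, so (g) meets the standard.
  Not every element is met, so the plaintiff fails to carry Stage II.2.
The analysis ends at Stage II.2; the defendant prevails on this issue.
— Issue III —
Stage III.1 — burden on plaintiff; standard: clear and convincing evidence (weight is at least 68).
    (h): 77 ≥ 68 [met]
    (i): 86 ≥ 68 [met]
  All elements met. The plaintiff retains the burden for Stage III.2.
Stage III.2 — burden on plaintiff; standard: clear and convincing evidence (weight is at least 68).
    (j): 89 − 6 = 83 ≥ 68 [met]
    (k): 84 ≥ 68 [met]
  Stage III.2 carried; the final stage is satisfied.
All stages carried — the plaintiff prevails on this issue.
Per-issue: Issue I → plaintiff; Issue II → defendant; Issue III → plaintiff. The plaintiff must prevail on every issue; overall, the defendant prevails.

defendant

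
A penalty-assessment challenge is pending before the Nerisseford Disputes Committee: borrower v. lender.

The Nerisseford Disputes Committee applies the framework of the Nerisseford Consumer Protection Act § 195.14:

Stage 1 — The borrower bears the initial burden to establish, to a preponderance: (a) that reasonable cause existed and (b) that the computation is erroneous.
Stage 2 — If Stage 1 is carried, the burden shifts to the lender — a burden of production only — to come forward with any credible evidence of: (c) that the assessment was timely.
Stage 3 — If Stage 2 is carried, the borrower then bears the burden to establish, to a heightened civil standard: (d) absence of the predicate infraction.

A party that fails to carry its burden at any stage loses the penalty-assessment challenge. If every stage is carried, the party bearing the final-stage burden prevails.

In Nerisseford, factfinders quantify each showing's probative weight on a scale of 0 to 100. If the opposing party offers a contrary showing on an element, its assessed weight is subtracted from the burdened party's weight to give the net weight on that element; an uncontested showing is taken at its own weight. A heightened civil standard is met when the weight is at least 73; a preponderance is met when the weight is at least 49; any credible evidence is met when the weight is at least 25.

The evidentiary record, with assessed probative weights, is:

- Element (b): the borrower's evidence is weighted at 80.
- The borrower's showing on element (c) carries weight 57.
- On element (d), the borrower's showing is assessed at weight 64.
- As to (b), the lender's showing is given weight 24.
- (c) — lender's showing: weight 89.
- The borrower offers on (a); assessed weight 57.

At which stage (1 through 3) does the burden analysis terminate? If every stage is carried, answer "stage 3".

At Stage 1 the borrower must meet a preponderance (weight is at least 49): on (a) the weight is 57, ≥ 49, so (a) meets the standard; on (b) the weight is 80 less the opposing 24 gives net 56, ≥ 49, so (b) meets the standard.
  Stage 1 carried; the burden shifts to the lender.
At Stage 2 the lender must meet any credible evidence (weight is at least 25): on (c) the weight is 89 less the opposing 57 gives net 32, ≥ 25, so (c) meets the standard.
  All elements met. The burden passes to the borrower.
At Stage 3 the borrower must meet a heightened civil standard (weight is at least 73): on (d) the weight is 64, which does not reach 73, so (d) does not meet the standard.
  Not every element is met, so the borrower fails to carry Stage 3.
The lender prevails.

stage 3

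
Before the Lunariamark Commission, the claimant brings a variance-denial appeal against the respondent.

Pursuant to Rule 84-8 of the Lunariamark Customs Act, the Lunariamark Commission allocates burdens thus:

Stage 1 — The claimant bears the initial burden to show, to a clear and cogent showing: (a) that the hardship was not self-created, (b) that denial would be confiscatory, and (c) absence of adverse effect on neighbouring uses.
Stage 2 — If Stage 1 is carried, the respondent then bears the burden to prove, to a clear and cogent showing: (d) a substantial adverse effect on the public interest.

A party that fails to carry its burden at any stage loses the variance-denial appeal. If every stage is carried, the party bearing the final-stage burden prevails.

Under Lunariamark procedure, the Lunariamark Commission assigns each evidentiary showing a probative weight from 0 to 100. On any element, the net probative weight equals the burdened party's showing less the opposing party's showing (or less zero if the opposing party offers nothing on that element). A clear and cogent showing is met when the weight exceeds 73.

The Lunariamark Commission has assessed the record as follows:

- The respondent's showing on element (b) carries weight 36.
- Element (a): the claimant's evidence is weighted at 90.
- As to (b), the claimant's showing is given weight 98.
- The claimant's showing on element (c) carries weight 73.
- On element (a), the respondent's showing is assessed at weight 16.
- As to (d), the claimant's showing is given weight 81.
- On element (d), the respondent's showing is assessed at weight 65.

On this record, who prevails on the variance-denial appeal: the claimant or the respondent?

respondent

Stage 1 (claimant, a clear and cogent showing, weight exceeds 73): (a) net 90−16=74 > 73 — meets; (b) net 98−36=62 ≤ 73 — fails; (c) 73 ≤ 73 — fails.
  Not every element is met, so the claimant fails to carry Stage 1.
The respondent prevails.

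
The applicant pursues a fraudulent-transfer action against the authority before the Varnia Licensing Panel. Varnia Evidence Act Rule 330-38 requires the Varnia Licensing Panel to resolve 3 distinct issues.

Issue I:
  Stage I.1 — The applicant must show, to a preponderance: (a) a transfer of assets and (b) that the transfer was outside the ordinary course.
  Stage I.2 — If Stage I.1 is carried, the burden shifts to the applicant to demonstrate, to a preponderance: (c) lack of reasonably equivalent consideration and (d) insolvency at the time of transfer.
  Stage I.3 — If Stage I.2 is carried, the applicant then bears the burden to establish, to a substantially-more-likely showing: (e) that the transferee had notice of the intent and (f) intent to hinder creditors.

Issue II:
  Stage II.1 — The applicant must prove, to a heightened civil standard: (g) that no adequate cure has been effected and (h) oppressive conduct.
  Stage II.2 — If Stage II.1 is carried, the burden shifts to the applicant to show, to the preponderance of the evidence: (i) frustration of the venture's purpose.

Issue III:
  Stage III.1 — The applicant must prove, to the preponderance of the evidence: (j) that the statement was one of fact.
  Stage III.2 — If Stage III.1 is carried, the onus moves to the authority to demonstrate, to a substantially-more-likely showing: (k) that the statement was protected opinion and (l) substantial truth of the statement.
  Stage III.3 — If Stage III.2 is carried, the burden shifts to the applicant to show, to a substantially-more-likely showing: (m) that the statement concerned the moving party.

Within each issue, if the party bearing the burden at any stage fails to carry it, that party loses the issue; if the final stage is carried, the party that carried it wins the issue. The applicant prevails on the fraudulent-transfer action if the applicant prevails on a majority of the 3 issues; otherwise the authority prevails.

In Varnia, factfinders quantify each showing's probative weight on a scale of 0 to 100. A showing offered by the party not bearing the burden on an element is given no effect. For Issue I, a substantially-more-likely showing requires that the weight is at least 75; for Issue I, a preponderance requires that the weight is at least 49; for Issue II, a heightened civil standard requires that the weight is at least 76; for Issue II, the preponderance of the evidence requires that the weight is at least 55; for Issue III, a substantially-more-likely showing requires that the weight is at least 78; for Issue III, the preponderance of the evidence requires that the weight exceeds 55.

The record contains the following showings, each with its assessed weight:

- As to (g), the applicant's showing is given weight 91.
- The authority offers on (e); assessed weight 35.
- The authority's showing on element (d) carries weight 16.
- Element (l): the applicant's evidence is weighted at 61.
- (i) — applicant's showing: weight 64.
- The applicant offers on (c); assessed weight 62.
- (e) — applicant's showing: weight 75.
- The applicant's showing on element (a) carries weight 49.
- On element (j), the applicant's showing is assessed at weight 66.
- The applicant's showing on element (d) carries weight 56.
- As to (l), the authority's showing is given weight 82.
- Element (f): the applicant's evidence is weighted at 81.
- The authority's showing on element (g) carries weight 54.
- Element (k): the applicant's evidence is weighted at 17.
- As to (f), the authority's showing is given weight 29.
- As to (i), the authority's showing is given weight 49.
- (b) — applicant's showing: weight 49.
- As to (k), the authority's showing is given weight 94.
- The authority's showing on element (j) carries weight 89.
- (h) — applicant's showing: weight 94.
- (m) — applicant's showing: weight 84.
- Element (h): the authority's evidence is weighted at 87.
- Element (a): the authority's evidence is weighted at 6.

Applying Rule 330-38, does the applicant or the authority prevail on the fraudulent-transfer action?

applicant

— Issue I —
Stage I.1 — burden on applicant; standard: a preponderance (weight is at least 49).
    (a): 49 (authority's 6 disregarded) ≥ 49 [met]
    (b): 49 ≥ 49 [met]
  Stage I.1 is satisfied; the applicant continues to bear the burden.
Stage I.2 — burden on applicant; standard: a preponderance (weight is at least 49).
    (c): 62 ≥ 49 [met]
    (d): 56 (authority's 16 disregarded) ≥ 49 [met]
  Stage I.2 carried; the burden remains with the applicant.
Stage I.3 — burden on applicant; standard: a substantially-more-likely showing (weight is at least 75).
    (e): 75 (authority's 35 disregarded) ≥ 75 [met]
    (f): 81 (authority's 29 disregarded) ≥ 75 [met]
  All elements met at the final stage.
Every stage carried; the applicant prevails on this issue.
— Issue II —
At Stage II.1 the applicant must meet a heightened civil standard (weight is at least 76): on (g) the weight is 91 (the authority's 54 is given no effect), which does reach 76, so (g) meets the standard; on (h) the weight is 94 (the authority's 87 is given no effect), ≥ 76, so (h) meets the standard.
  Stage II.1 carried; the burden remains with the applicant.
At Stage II.2 the applicant must meet the preponderance of the evidence (weight is at least 55): on (i) the weight is 64 (the authority's 49 is given no effect), ≥ 55, so (i) meets the standard.
  All elements met at the final stage.
With every stage satisfied, the applicant prevails on this issue.
— Issue III —
At Stage III.1 the applicant must meet the preponderance of the evidence (weight exceeds 55): on (j) the weight is 66 (the authority's 89 is given no effect), > 55, so (j) meets the standard.
  All elements met. The burden passes to the authority.
At Stage III.2 the authority must meet a substantially-more-likely showing (weight is at least 78): on (k) the weight is 94 (the applicant's 17 is given no effect), ≥ 78, so (k) meets the standard; on (l) the weight is 82 (the applicant's 61 is given no effect), which does reach 78, so (l) meets the standard.
  Stage III.2 carried; the burden shifts to the applicant.
At Stage III.3 the applicant must meet a substantially-more-likely showing (weight is at least 78): on (m) the weight is 84, which does reach 78, so (m) meets the standard.
  The applicant carries the last stage.
Every stage carried; the applicant prevails on this issue.
Per-issue: Issue I → applicant; Issue II → applicant; Issue III → applicant. The applicant must prevail on a majority of issues; overall, the applicant prevails.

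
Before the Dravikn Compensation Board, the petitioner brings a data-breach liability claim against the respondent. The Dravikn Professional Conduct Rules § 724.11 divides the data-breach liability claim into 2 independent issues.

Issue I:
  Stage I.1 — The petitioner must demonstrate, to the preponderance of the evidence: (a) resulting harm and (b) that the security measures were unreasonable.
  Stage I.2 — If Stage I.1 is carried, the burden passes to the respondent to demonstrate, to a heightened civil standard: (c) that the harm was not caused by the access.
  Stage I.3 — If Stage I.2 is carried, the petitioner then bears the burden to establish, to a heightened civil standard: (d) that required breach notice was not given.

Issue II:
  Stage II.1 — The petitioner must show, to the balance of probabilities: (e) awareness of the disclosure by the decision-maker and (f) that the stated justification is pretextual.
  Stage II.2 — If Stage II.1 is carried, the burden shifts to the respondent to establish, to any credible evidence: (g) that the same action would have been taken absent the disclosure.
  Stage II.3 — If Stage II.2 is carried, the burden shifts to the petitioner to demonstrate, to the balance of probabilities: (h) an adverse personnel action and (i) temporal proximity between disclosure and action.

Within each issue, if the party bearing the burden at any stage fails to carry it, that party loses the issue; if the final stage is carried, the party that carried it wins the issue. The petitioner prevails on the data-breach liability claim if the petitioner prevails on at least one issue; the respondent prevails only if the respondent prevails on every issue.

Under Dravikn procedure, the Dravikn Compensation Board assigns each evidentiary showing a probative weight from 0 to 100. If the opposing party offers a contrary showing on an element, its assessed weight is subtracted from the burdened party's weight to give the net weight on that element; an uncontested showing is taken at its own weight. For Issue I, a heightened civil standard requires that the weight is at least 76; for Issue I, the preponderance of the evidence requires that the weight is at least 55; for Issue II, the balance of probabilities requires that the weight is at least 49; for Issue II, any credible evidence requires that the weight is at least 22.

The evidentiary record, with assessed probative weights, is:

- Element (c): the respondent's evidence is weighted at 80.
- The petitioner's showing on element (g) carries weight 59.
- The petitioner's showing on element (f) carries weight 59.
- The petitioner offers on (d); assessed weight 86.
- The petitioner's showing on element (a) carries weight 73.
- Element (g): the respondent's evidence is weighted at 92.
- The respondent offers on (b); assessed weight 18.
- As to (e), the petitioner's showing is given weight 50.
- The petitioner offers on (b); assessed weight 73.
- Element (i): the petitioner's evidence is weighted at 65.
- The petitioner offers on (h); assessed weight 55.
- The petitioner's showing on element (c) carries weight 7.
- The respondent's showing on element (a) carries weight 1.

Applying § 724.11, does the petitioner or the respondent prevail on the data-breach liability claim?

petitioner

— Issue I —
Stage I.1 (petitioner, the preponderance of the evidence, weight is at least 55): (a) net 73−1=72 ≥ 55 — meets; (b) net 73−18=55 ≥ 55 — meets.
  All elements met. The burden passes to the respondent.
Stage I.2 (respondent, a heightened civil standard, weight is at least 76): (c) net 80−7=73 < 76 — fails.
  Stage I.2 not carried; the respondent fails its burden.
So the petitioner prevails on this issue.
— Issue II —
Stage II.1 (petitioner, the balance of probabilities, weight is at least 49): (e) 50 ≥ 49 — meets; (f) 59 ≥ 49 — meets.
  Stage II.1 carried; the burden shifts to the respondent.
Stage II.2 (respondent, any credible evidence, weight is at least 22): (g) net 92−59=33 ≥ 22 — meets.
  Stage II.2 is satisfied; the onus moves to the petitioner.
Stage II.3 (petitioner, the balance of probabilities, weight is at least 49): (h) 55 ≥ 49 — meets; (i) 65 ≥ 49 — meets.
  Stage II.3 carried; the final stage is satisfied.
All stages carried — the petitioner prevails on this issue.
Per-issue: Issue I → petitioner; Issue II → petitioner. The petitioner must prevail on at least one issue; overall, the petitioner prevails.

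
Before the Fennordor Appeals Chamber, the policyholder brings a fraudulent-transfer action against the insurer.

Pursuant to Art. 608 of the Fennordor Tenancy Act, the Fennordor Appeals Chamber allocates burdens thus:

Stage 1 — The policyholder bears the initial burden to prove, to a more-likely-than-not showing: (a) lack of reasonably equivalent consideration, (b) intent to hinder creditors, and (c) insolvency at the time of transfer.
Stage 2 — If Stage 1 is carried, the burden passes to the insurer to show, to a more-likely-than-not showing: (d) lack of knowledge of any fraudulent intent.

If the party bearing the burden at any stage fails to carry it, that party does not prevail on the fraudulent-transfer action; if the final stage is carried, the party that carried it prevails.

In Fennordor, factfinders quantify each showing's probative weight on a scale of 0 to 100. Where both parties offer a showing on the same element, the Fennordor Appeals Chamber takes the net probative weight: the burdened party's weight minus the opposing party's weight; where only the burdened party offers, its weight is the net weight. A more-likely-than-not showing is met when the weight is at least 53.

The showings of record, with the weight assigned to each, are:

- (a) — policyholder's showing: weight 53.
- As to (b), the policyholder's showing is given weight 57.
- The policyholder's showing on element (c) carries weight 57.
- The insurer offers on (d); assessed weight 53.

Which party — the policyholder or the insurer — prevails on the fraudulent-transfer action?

Stage 1 (policyholder, a more-likely-than-not showing, weight is at least 53): (a) 53 ≥ 53 — meets; (b) 57 ≥ 53 — meets; (c) 57 ≥ 53 — meets.
  All elements met. The burden passes to the insurer.
Stage 2 (insurer, a more-likely-than-not showing, weight is at least 53): (d) 53 ≥ 53 — meets.
  Stage 2 carried; the final stage is satisfied.
With every stage satisfied, the insurer prevails.

insurer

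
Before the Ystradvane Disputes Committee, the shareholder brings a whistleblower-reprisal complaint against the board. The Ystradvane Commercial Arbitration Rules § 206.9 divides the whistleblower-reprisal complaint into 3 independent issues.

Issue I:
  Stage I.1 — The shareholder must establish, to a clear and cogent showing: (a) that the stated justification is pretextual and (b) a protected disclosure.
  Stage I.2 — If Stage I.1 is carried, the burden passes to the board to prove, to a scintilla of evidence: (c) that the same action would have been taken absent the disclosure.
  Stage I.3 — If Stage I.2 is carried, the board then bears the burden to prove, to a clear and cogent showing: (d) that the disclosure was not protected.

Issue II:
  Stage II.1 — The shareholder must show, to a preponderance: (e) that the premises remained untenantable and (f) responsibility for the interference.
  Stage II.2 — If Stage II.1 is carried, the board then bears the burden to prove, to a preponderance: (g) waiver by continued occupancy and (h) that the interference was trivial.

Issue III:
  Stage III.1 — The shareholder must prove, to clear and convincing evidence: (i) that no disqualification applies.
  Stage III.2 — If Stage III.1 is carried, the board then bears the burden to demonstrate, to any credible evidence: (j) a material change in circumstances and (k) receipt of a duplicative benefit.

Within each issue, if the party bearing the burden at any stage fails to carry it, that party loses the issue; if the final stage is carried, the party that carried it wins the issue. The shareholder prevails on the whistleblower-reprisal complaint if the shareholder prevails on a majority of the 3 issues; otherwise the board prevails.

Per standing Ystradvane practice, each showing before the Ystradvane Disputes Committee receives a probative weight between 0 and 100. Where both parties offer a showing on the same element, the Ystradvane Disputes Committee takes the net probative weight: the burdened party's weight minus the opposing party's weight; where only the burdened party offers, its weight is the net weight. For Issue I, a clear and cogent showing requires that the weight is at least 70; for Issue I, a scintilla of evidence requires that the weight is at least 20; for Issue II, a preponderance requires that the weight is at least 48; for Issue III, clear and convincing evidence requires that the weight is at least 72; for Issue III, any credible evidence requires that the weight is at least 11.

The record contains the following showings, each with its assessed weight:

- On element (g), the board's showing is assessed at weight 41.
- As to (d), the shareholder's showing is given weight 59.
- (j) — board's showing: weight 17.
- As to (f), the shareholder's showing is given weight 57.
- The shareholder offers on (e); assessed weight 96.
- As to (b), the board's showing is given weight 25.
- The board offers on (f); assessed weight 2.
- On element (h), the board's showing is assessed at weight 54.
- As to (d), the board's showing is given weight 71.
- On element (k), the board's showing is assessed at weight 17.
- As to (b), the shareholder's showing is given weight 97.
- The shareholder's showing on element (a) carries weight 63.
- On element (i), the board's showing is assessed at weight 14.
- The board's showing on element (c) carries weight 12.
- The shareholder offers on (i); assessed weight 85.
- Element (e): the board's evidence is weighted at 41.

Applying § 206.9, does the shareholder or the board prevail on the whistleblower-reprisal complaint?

— Issue I —
Stage I.1 — burden on shareholder; standard: a clear and cogent showing (weight is at least 70).
    (a): 63 < 70 [not met]
    (b): 97 − 25 = 72 ≥ 70 [met]
  The shareholder does not carry Stage I.1.
The board prevails on this issue.
— Issue II —
Stage II.1 (shareholder, a preponderance, weight is at least 48): (e) net 96−41=55 ≥ 48 — meets; (f) net 57−2=55 ≥ 48 — meets.
  Stage II.1 carried; the burden shifts to the board.
Stage II.2 (board, a preponderance, weight is at least 48): (g) 41 < 48 — fails; (h) 54 ≥ 48 — meets.
  Stage II.2 not carried; the board fails its burden.
The analysis ends at Stage II.2; the shareholder prevails on this issue.
— Issue III —
Stage III.1 (shareholder, clear and convincing evidence, weight is at least 72): (i) net 85−14=71 < 72 — fails.
  Not every element is met, so the shareholder fails to carry Stage III.1.
The analysis ends at Stage III.1; the board prevails on this issue.
Per-issue: Issue I → board; Issue II → shareholder; Issue III → board. The shareholder must prevail on a majority of issues; overall, the board prevails.

board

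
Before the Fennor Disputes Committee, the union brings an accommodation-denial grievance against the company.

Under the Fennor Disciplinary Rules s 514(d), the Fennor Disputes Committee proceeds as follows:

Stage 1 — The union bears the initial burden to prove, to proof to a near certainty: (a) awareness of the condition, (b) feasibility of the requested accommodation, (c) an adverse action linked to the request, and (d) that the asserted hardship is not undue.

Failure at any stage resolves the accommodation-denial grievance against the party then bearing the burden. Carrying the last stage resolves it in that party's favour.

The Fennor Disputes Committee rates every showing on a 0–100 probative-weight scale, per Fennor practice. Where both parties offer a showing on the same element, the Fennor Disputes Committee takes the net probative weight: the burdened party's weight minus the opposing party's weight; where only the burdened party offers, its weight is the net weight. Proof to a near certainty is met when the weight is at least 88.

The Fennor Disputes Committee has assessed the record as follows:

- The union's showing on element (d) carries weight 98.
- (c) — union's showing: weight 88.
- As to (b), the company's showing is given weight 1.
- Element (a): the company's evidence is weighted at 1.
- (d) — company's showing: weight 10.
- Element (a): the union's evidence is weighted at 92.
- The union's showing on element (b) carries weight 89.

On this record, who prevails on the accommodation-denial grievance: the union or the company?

union

Stage 1 (union, proof to a near certainty, weight is at least 88): (a) net 92−1=91 ≥ 88 — meets; (b) net 89−1=88 ≥ 88 — meets; (c) 88 ≥ 88 — meets; (d) net 98−10=88 ≥ 88 — meets.
  All elements met at the final stage.
Every stage carried; the union prevails.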